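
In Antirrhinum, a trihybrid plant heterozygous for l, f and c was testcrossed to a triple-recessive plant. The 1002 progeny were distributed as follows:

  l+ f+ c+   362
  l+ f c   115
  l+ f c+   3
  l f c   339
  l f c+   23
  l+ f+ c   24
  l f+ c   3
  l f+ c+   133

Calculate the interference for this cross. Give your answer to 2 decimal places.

The two most frequent reciprocal classes, l f c and l+ f+ c+, are the parental types, so the F1 was l f c / l+ f+ c+.
The two rarest classes, l f+ c and l+ f c+, are the double crossovers. Comparing them with the parentals, only the f allele has switched, so f is the middle locus and the order is l – f – c.
l–f: (248 + 6)/1002 = 0.2535; f–c: (47 + 6)/1002 = 0.0529.
Expected DCO frequency = 0.2535 × 0.0529 ≈ 0.01341; observed = 6/1002 ≈ 0.00599.
Coefficient of coincidence = 0.00599/0.01341 ≈ 0.45; interference = 1 − 0.45 = 0.55.

0.55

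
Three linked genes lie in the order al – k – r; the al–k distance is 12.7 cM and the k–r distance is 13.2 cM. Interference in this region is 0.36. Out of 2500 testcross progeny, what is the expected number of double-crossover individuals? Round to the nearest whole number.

27

Map distances give recombination frequencies of 0.127 and 0.132 for the two intervals.
With interference 0.36 (so coincidence = 0.64), expected double-crossover frequency = 0.127 × 0.132 × 0.64 = 0.01073.
Expected number = 0.01073 × 2500 = 26.82 ≈ 27.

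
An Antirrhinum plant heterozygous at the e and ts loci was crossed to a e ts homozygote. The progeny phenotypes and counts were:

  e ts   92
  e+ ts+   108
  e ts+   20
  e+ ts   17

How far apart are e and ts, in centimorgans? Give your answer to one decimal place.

The two most frequent classes, e+ ts+ (108) and e ts (92), are the parental types, so the F1 was e+ ts+ / e ts.
The recombinant classes are e+ ts and e ts+: 17 + 20 = 37.
Recombination frequency = 37/237 = 0.1561 ≈ 15.6%, i.e. 15.6 centimorgans.

15.6 centimorgans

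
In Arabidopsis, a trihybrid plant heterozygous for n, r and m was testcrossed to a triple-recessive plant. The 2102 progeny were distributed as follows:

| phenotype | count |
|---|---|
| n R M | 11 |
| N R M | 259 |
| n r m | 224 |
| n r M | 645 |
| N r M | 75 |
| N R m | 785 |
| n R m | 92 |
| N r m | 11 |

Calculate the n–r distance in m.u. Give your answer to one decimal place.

9.0 m.u.

The two most frequent reciprocal classes, N R m and n r M, are the parental types, so the F1 was N R m / n r M.
The two rarest classes, N r m and n R M, are the double crossovers. Comparing them with the parentals, only the r allele has switched, so r is the middle locus and the order is n – r – m.
Crossovers in the n–r interval produce the single-crossover classes n R m and N r M (92 + 75 = 167) plus the double crossovers (22).
RF(n–r) = (167 + 22) / 2102 = 189/2102 = 0.0899 → 9.0 m.u.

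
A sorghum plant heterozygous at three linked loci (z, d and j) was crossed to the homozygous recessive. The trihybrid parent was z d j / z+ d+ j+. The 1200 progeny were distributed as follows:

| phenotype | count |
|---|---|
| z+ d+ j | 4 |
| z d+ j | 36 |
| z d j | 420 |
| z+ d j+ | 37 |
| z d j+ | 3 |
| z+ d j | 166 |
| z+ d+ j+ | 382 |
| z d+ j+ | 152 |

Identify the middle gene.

The two rarest classes, z d j+ and z+ d+ j, are the double crossovers. Comparing them with the parentals, only the j allele has switched, so j is the middle locus and the order is z – j – d.

j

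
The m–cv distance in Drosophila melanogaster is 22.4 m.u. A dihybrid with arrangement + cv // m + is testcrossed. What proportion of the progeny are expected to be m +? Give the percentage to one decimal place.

A map distance of 22.4 m.u. corresponds to a recombination frequency of 0.224.
The F1 is + cv / m +, so m + is a parental gamete class with expected frequency (1 − r)/2 = 0.776/2 = 0.3880.
That is 0.3880 = 38.8% of the progeny.

38.8%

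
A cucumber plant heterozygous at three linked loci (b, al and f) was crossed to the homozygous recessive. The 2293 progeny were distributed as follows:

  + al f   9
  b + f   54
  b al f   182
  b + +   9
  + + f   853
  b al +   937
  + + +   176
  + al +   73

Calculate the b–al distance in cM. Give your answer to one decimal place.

6.3 cM

The two most frequent reciprocal classes, b al + and + + f, are the parental types, so the F1 was b al + / + + f.
The two rarest classes, b + + and + al f, are the double crossovers. Comparing them with the parentals, only the al allele has switched, so al is the middle locus and the order is b – al – f.
Crossovers in the b–al interval produce the single-crossover classes + al + and b + f (73 + 54 = 127) plus the double crossovers (18).
RF(b–al) = (127 + 18) / 2293 = 145/2293 = 0.0632 → 6.3 cM.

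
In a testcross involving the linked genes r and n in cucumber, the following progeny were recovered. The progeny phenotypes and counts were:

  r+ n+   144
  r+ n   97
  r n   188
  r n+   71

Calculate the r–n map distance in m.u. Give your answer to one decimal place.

33.6 m.u.

The two most frequent classes, r+ n+ (144) and r n (188), are the parental types, so the F1 was r+ n+ / r n.
The recombinant classes are r+ n and r n+: 97 + 71 = 168.
Recombination frequency = 168/500 = 0.3360 ≈ 33.6%, i.e. 33.6 m.u.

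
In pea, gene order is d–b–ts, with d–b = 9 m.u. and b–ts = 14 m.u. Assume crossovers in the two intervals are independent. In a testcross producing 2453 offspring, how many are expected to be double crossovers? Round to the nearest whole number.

31

Map distances give recombination frequencies of 0.090 and 0.140 for the two intervals.
With no interference, expected double-crossover frequency = 0.090 × 0.140 = 0.01260.
Expected number = 0.01260 × 2453 = 30.91 ≈ 31.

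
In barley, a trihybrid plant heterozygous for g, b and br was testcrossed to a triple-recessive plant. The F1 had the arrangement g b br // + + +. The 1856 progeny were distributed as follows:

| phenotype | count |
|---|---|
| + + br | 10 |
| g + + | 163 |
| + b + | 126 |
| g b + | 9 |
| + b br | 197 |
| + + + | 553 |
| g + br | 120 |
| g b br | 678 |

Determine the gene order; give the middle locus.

The two rarest classes, g b + and + + br, are the double crossovers. Comparing them with the parentals, only the br allele has switched, so br is the middle locus and the order is g – br – b.

br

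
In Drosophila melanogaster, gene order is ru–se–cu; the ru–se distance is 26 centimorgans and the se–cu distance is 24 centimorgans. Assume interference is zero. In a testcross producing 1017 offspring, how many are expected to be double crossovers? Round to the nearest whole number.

63

Map distances give recombination frequencies of 0.260 and 0.240 for the two intervals.
With no interference, expected double-crossover frequency = 0.260 × 0.240 = 0.06240.
Expected number = 0.06240 × 1017 = 63.46 ≈ 63.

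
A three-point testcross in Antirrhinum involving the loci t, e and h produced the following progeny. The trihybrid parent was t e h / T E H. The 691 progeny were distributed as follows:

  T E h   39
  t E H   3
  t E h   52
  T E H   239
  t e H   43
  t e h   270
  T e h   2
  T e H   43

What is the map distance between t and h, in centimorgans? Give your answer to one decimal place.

The two rarest classes, T e h and t E H, are the double crossovers. Comparing them with the parentals, only the t allele has switched, so t is the middle locus and the order is h – t – e.
Crossovers in the h–t interval produce the single-crossover classes t e H and T E h (43 + 39 = 82) plus the double crossovers (5).
RF(h–t) = (82 + 5) / 691 = 87/691 = 0.1259 → 12.6 centimorgans.

12.6 centimorgans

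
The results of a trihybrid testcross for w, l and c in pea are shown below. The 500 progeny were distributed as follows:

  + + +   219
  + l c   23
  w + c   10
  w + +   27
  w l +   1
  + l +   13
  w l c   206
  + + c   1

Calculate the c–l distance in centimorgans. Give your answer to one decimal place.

5.0 centimorgans

The two most frequent reciprocal classes, w l c and + + +, are the parental types, so the F1 was w l c / + + +.
The two rarest classes, w l + and + + c, are the double crossovers. Comparing them with the parentals, only the c allele has switched, so c is the middle locus and the order is w – c – l.
Crossovers in the c–l interval produce the single-crossover classes w + c and + l + (10 + 13 = 23) plus the double crossovers (2).
RF(c–l) = (23 + 2) / 500 = 25/500 = 0.0500 → 5.0 centimorgans.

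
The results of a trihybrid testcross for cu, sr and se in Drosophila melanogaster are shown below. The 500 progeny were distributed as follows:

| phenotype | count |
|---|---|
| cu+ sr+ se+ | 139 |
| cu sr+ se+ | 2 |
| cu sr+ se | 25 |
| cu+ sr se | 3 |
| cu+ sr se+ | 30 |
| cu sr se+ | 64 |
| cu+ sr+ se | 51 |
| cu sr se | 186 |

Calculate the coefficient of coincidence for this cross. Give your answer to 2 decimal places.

0.35

The two most frequent reciprocal classes, cu sr se and cu+ sr+ se+, are the parental types, so the F1 was cu sr se / cu+ sr+ se+.
The two rarest classes, cu+ sr se and cu sr+ se+, are the double crossovers. Comparing them with the parentals, only the cu allele has switched, so cu is the middle locus and the order is se – cu – sr.
se–cu: (115 + 5)/500 = 0.2400; cu–sr: (55 + 5)/500 = 0.1200.
Expected DCO frequency = 0.2400 × 0.1200 ≈ 0.02880; observed = 5/500 ≈ 0.01000.
Coefficient of coincidence = 0.01000/0.02880 ≈ 0.35.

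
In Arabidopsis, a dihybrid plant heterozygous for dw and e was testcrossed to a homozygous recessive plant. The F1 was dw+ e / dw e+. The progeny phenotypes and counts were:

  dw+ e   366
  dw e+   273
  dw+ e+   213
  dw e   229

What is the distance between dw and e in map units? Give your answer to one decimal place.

The recombinant classes are dw+ e+ and dw e: 213 + 229 = 442.
Recombination frequency = 442/1081 = 0.4089 ≈ 40.9%, i.e. 40.9 map units.

40.9 map units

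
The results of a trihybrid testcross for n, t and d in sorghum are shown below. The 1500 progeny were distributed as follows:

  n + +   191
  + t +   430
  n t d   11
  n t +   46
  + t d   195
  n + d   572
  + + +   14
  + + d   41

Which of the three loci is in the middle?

The two most frequent reciprocal classes, + t + and n + d, are the parental types, so the F1 was + t + / n + d.
The two rarest classes, + + + and n t d, are the double crossovers. Comparing them with the parentals, only the t allele has switched, so t is the middle locus and the order is n – t – d.

t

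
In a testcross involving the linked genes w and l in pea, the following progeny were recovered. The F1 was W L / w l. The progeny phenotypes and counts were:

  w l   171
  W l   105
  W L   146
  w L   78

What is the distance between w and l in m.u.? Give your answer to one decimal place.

The recombinant classes are W l and w L: 105 + 78 = 183.
Recombination frequency = 183/500 = 0.3660 ≈ 36.6%, i.e. 36.6 m.u.

36.6 m.u.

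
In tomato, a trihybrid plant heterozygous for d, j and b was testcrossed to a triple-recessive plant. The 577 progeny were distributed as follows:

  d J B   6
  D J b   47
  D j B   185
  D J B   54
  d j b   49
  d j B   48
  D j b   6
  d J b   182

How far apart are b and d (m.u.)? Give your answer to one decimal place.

18.5 m.u.

The two most frequent reciprocal classes, D j B and d J b, are the parental types, so the F1 was D j B / d J b.
The two rarest classes, D j b and d J B, are the double crossovers. Comparing them with the parentals, only the b allele has switched, so b is the middle locus and the order is d – b – j.
Crossovers in the d–b interval produce the single-crossover classes d j B and D J b (48 + 47 = 95) plus the double crossovers (12).
RF(d–b) = (95 + 12) / 577 = 107/577 = 0.1854 → 18.5 m.u.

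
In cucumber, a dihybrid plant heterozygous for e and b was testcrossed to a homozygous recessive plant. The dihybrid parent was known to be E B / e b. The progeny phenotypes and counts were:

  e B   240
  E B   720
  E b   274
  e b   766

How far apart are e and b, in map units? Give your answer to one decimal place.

25.7 map units

The recombinant classes are E b and e B: 274 + 240 = 514.
Recombination frequency = 514/2000 = 0.2570 ≈ 25.7%, i.e. 25.7 map units.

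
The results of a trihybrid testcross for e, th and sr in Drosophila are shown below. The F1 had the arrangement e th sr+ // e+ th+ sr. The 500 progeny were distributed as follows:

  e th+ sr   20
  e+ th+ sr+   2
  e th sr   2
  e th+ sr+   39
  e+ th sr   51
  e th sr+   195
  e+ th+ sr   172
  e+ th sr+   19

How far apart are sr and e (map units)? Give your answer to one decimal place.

The two rarest classes, e th sr and e+ th+ sr+, are the double crossovers. Comparing them with the parentals, only the sr allele has switched, so sr is the middle locus and the order is e – sr – th.
Crossovers in the e–sr interval produce the single-crossover classes e+ th sr+ and e th+ sr (19 + 20 = 39) plus the double crossovers (4).
RF(e–sr) = (39 + 4) / 500 = 43/500 = 0.0860 → 8.6 map units.

8.6 map units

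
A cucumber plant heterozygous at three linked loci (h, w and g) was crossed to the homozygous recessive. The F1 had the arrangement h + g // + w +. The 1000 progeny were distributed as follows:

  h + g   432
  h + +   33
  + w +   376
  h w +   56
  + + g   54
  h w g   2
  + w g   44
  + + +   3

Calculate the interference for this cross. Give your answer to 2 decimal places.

0.47

The two rarest classes, h w g and + + +, are the double crossovers. Comparing them with the parentals, only the w allele has switched, so w is the middle locus and the order is h – w – g.
h–w: (110 + 5)/1000 = 0.1150; w–g: (77 + 5)/1000 = 0.0820.
Expected DCO frequency = 0.1150 × 0.0820 ≈ 0.00943; observed = 5/1000 ≈ 0.00500.
Coefficient of coincidence = 0.00500/0.00943 ≈ 0.53; interference = 1 − 0.53 = 0.47.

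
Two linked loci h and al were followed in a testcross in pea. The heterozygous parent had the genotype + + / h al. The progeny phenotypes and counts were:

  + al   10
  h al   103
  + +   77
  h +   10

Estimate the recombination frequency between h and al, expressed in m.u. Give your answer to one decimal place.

The recombinant classes are + al and h +: 10 + 10 = 20.
Recombination frequency = 20/200 = 0.1000 ≈ 10.0%, i.e. 10.0 m.u.

10.0 m.u.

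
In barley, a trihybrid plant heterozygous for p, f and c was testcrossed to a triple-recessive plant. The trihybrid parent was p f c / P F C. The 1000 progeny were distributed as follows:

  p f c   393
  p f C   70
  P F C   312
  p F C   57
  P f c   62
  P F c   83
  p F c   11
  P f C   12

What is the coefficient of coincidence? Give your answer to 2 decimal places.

0.92

The two rarest classes, p F c and P f C, are the double crossovers. Comparing them with the parentals, only the f allele has switched, so f is the middle locus and the order is p – f – c.
p–f: (119 + 23)/1000 = 0.1420; f–c: (153 + 23)/1000 = 0.1760.
Expected DCO frequency = 0.1420 × 0.1760 ≈ 0.02499; observed = 23/1000 ≈ 0.02300.
Coefficient of coincidence = 0.02300/0.02499 ≈ 0.92.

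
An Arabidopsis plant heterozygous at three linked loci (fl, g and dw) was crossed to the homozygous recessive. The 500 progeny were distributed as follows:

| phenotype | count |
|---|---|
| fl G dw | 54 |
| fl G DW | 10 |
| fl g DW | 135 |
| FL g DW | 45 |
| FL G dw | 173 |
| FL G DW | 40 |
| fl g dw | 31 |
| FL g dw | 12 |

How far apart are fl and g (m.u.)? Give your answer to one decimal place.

The two most frequent reciprocal classes, FL G dw and fl g DW, are the parental types, so the F1 was FL G dw / fl g DW.
The two rarest classes, FL g dw and fl G DW, are the double crossovers. Comparing them with the parentals, only the g allele has switched, so g is the middle locus and the order is fl – g – dw.
Crossovers in the fl–g interval produce the single-crossover classes fl G dw and FL g DW (54 + 45 = 99) plus the double crossovers (22).
RF(fl–g) = (99 + 22) / 500 = 121/500 = 0.2420 → 24.2 m.u.

24.2 m.u.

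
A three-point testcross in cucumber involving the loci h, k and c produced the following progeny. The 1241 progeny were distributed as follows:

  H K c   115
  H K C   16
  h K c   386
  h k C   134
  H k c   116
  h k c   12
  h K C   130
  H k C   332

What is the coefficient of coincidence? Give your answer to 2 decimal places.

0.46

The two most frequent reciprocal classes, H k C and h K c, are the parental types, so the F1 was H k C / h K c.
The two rarest classes, H K C and h k c, are the double crossovers. Comparing them with the parentals, only the k allele has switched, so k is the middle locus and the order is h – k – c.
h–k: (249 + 28)/1241 = 0.2232; k–c: (246 + 28)/1241 = 0.2208.
Expected DCO frequency = 0.2232 × 0.2208 ≈ 0.04928; observed = 28/1241 ≈ 0.02256.
Coefficient of coincidence = 0.02256/0.04928 ≈ 0.46.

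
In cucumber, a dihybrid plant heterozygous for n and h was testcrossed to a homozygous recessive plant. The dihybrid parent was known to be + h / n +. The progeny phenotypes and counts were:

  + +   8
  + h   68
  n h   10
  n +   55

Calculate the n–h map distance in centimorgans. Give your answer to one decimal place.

12.8 centimorgans

The recombinant classes are + + and n h: 8 + 10 = 18.
Recombination frequency = 18/141 = 0.1277 ≈ 12.8%, i.e. 12.8 centimorgans.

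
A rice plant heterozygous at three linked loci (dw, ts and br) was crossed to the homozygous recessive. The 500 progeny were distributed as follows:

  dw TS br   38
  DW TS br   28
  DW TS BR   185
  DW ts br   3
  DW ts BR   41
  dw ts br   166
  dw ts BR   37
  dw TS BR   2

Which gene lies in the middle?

dw

The two most frequent reciprocal classes, dw ts br and DW TS BR, are the parental types, so the F1 was dw ts br / DW TS BR.
The two rarest classes, DW ts br and dw TS BR, are the double crossovers. Comparing them with the parentals, only the dw allele has switched, so dw is the middle locus and the order is ts – dw – br.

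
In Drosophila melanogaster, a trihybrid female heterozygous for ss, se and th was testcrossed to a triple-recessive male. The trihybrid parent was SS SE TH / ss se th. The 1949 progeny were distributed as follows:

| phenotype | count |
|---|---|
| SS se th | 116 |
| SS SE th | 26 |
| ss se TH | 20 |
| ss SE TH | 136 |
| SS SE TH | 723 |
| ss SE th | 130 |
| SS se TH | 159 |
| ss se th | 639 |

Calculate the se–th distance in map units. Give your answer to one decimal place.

17.2 map units

The two rarest classes, SS SE th and ss se TH, are the double crossovers. Comparing them with the parentals, only the th allele has switched, so th is the middle locus and the order is se – th – ss.
Crossovers in the se–th interval produce the single-crossover classes SS se TH and ss SE th (159 + 130 = 289) plus the double crossovers (46).
RF(se–th) = (289 + 46) / 1949 = 335/1949 = 0.1719 → 17.2 map units.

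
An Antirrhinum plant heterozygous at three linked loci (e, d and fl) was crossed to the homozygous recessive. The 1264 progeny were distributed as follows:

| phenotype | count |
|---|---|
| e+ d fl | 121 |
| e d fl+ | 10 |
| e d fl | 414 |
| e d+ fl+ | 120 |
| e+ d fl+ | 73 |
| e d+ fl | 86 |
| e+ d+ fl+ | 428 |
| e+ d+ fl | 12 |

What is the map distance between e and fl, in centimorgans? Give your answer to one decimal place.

The two most frequent reciprocal classes, e d fl and e+ d+ fl+, are the parental types, so the F1 was e d fl / e+ d+ fl+.
The two rarest classes, e d fl+ and e+ d+ fl, are the double crossovers. Comparing them with the parentals, only the fl allele has switched, so fl is the middle locus and the order is e – fl – d.
Crossovers in the e–fl interval produce the single-crossover classes e+ d fl and e d+ fl+ (121 + 120 = 241) plus the double crossovers (22).
RF(e–fl) = (241 + 22) / 1264 = 263/1264 = 0.2081 → 20.8 centimorgans.

20.8 centimorgans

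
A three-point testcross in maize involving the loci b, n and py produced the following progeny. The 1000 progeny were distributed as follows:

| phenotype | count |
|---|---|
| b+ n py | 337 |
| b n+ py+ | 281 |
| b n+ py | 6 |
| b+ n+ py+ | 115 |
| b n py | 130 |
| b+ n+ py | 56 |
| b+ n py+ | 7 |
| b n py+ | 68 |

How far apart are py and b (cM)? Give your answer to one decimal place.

25.8 cM

The two most frequent reciprocal classes, b n+ py+ and b+ n py, are the parental types, so the F1 was b n+ py+ / b+ n py.
The two rarest classes, b n+ py and b+ n py+, are the double crossovers. Comparing them with the parentals, only the py allele has switched, so py is the middle locus and the order is n – py – b.
Crossovers in the py–b interval produce the single-crossover classes b+ n+ py+ and b n py (115 + 130 = 245) plus the double crossovers (13).
RF(py–b) = (245 + 13) / 1000 = 258/1000 = 0.2580 → 25.8 cM.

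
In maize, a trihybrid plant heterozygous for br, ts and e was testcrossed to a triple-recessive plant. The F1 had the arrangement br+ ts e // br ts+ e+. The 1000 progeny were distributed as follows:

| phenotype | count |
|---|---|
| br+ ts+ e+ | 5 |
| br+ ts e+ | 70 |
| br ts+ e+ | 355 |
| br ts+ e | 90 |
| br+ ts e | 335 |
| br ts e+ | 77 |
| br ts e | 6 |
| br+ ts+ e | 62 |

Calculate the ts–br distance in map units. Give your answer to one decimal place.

The two rarest classes, br ts e and br+ ts+ e+, are the double crossovers. Comparing them with the parentals, only the br allele has switched, so br is the middle locus and the order is e – br – ts.
Crossovers in the br–ts interval produce the single-crossover classes br+ ts+ e and br ts e+ (62 + 77 = 139) plus the double crossovers (11).
RF(br–ts) = (139 + 11) / 1000 = 150/1000 = 0.1500 → 15.0 map units.

15.0 map units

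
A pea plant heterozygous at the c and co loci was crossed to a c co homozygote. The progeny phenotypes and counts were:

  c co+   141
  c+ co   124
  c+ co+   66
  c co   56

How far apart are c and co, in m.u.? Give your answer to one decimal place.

31.5 m.u.

The two most frequent classes, c+ co (124) and c co+ (141), are the parental types, so the F1 was c+ co / c co+.
The recombinant classes are c+ co+ and c co: 66 + 56 = 122.
Recombination frequency = 122/387 = 0.3152 ≈ 31.5%, i.e. 31.5 m.u.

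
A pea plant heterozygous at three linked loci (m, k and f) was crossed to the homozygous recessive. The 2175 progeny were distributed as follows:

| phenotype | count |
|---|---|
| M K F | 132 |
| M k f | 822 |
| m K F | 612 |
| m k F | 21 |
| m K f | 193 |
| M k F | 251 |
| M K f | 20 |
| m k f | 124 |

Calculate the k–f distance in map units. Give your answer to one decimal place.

22.3 map units

The two most frequent reciprocal classes, M k f and m K F, are the parental types, so the F1 was M k f / m K F.
The two rarest classes, M K f and m k F, are the double crossovers. Comparing them with the parentals, only the k allele has switched, so k is the middle locus and the order is f – k – m.
Crossovers in the f–k interval produce the single-crossover classes M k F and m K f (251 + 193 = 444) plus the double crossovers (41).
RF(f–k) = (444 + 41) / 2175 = 485/2175 = 0.2230 → 22.3 map units.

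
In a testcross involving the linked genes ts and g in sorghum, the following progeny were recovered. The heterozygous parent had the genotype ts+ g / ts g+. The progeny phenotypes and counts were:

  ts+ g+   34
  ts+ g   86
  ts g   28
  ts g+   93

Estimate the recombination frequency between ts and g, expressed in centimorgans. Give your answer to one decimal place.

25.7 centimorgans

The recombinant classes are ts+ g+ and ts g: 34 + 28 = 62.
Recombination frequency = 62/241 = 0.2573 ≈ 25.7%, i.e. 25.7 centimorgans.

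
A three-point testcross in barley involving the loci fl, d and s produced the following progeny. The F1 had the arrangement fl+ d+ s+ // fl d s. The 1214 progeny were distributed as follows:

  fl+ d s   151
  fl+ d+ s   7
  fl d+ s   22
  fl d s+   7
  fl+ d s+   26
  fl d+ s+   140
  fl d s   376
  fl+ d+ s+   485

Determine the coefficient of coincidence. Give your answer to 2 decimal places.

0.90

The two rarest classes, fl+ d+ s and fl d s+, are the double crossovers. Comparing them with the parentals, only the s allele has switched, so s is the middle locus and the order is d – s – fl.
d–s: (48 + 14)/1214 = 0.0511; s–fl: (291 + 14)/1214 = 0.2512.
Expected DCO frequency = 0.0511 × 0.2512 ≈ 0.01284; observed = 14/1214 ≈ 0.01153.
Coefficient of coincidence = 0.01153/0.01284 ≈ 0.90.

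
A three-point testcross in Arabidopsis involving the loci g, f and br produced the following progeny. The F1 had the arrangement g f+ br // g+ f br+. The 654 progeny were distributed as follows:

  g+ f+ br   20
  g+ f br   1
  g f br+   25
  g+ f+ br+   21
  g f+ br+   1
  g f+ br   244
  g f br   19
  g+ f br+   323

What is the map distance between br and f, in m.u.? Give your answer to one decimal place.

6.4 m.u.

The two rarest classes, g f+ br+ and g+ f br, are the double crossovers. Comparing them with the parentals, only the br allele has switched, so br is the middle locus and the order is g – br – f.
Crossovers in the br–f interval produce the single-crossover classes g f br and g+ f+ br+ (19 + 21 = 40) plus the double crossovers (2).
RF(br–f) = (40 + 2) / 654 = 42/654 = 0.0642 → 6.4 m.u.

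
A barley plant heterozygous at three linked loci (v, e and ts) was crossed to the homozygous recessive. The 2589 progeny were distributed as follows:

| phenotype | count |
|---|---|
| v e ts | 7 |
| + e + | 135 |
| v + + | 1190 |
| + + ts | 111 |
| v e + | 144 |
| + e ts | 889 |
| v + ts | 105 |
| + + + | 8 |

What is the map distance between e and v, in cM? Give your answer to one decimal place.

10.4 cM

The two most frequent reciprocal classes, + e ts and v + +, are the parental types, so the F1 was + e ts / v + +.
The two rarest classes, v e ts and + + +, are the double crossovers. Comparing them with the parentals, only the v allele has switched, so v is the middle locus and the order is e – v – ts.
Crossovers in the e–v interval produce the single-crossover classes + + ts and v e + (111 + 144 = 255) plus the double crossovers (15).
RF(e–v) = (255 + 15) / 2589 = 270/2589 = 0.1043 → 10.4 cM.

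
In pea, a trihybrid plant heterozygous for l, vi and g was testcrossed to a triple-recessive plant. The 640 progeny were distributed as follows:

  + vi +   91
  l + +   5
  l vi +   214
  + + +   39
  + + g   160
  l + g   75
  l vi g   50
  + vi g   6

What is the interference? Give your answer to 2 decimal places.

The two most frequent reciprocal classes, l vi + and + + g, are the parental types, so the F1 was l vi + / + + g.
The two rarest classes, l + + and + vi g, are the double crossovers. Comparing them with the parentals, only the vi allele has switched, so vi is the middle locus and the order is l – vi – g.
l–vi: (166 + 11)/640 = 0.2766; vi–g: (89 + 11)/640 = 0.1562.
Expected DCO frequency = 0.2766 × 0.1562 ≈ 0.04320; observed = 11/640 ≈ 0.01719.
Coefficient of coincidence = 0.01719/0.04320 ≈ 0.40; interference = 1 − 0.40 = 0.60.

0.60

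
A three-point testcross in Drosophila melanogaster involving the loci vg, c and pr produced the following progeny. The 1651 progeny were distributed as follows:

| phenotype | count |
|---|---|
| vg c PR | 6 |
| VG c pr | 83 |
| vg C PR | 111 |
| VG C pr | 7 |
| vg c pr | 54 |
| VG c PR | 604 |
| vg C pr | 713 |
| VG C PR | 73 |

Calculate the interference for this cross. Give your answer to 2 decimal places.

0.26

The two most frequent reciprocal classes, vg C pr and VG c PR, are the parental types, so the F1 was vg C pr / VG c PR.
The two rarest classes, VG C pr and vg c PR, are the double crossovers. Comparing them with the parentals, only the vg allele has switched, so vg is the middle locus and the order is c – vg – pr.
c–vg: (127 + 13)/1651 = 0.0848; vg–pr: (194 + 13)/1651 = 0.1254.
Expected DCO frequency = 0.0848 × 0.1254 ≈ 0.01063; observed = 13/1651 ≈ 0.00787.
Coefficient of coincidence = 0.00787/0.01063 ≈ 0.74; interference = 1 − 0.74 = 0.26.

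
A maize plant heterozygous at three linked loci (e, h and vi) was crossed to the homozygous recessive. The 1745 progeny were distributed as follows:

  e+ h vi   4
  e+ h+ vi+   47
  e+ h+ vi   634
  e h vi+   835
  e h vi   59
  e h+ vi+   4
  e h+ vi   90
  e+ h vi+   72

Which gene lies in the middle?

h

The two most frequent reciprocal classes, e+ h+ vi and e h vi+, are the parental types, so the F1 was e+ h+ vi / e h vi+.
The two rarest classes, e+ h vi and e h+ vi+, are the double crossovers. Comparing them with the parentals, only the h allele has switched, so h is the middle locus and the order is e – h – vi.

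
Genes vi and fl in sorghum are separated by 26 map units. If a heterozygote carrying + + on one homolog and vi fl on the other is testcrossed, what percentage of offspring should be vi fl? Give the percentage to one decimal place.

37.0%

A map distance of 26 map units corresponds to a recombination frequency of 0.260.
The F1 is + + / vi fl, so vi fl is a parental gamete class with expected frequency (1 − r)/2 = 0.740/2 = 0.3700.
That is 0.3700 = 37.0% of the progeny.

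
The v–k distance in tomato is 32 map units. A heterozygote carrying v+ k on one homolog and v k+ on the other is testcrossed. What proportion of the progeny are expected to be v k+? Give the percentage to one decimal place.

A map distance of 32 map units corresponds to a recombination frequency of 0.320.
The F1 is v+ k / v k+, so v k+ is a parental gamete class with expected frequency (1 − r)/2 = 0.680/2 = 0.3400.
That is 0.3400 = 34.0% of the progeny.

34.0%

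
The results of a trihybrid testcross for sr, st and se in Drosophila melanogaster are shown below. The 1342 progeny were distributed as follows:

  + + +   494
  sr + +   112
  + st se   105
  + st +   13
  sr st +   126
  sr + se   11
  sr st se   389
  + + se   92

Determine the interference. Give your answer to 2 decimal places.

The two most frequent reciprocal classes, + + + and sr st se, are the parental types, so the F1 was + + + / sr st se.
The two rarest classes, + st + and sr + se, are the double crossovers. Comparing them with the parentals, only the st allele has switched, so st is the middle locus and the order is se – st – sr.
se–st: (218 + 24)/1342 = 0.1803; st–sr: (217 + 24)/1342 = 0.1796.
Expected DCO frequency = 0.1803 × 0.1796 ≈ 0.03238; observed = 24/1342 ≈ 0.01788.
Coefficient of coincidence = 0.01788/0.03238 ≈ 0.55; interference = 1 − 0.55 = 0.45.

0.45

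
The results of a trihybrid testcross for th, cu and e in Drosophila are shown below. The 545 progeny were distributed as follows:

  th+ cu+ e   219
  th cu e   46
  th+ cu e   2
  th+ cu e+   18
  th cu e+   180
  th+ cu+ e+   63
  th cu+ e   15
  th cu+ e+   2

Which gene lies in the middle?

The two most frequent reciprocal classes, th+ cu+ e and th cu e+, are the parental types, so the F1 was th+ cu+ e / th cu e+.
The two rarest classes, th+ cu e and th cu+ e+, are the double crossovers. Comparing them with the parentals, only the cu allele has switched, so cu is the middle locus and the order is e – cu – th.

cu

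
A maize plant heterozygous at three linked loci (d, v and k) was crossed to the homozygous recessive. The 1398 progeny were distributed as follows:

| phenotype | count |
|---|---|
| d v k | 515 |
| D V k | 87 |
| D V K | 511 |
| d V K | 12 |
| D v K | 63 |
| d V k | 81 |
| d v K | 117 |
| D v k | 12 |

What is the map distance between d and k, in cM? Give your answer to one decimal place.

The two most frequent reciprocal classes, D V K and d v k, are the parental types, so the F1 was D V K / d v k.
The two rarest classes, d V K and D v k, are the double crossovers. Comparing them with the parentals, only the d allele has switched, so d is the middle locus and the order is k – d – v.
Crossovers in the k–d interval produce the single-crossover classes D V k and d v K (87 + 117 = 204) plus the double crossovers (24).
RF(k–d) = (204 + 24) / 1398 = 228/1398 = 0.1631 → 16.3 cM.

16.3 cM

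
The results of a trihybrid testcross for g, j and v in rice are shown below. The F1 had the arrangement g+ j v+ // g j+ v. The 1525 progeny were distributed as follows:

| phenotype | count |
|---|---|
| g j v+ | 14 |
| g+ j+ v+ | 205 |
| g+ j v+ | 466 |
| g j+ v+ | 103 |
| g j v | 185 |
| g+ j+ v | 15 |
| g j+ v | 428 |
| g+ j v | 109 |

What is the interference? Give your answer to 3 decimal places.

0.562

The two rarest classes, g j v+ and g+ j+ v, are the double crossovers. Comparing them with the parentals, only the g allele has switched, so g is the middle locus and the order is v – g – j.
v–g: (212 + 29)/1525 = 0.1580; g–j: (390 + 29)/1525 = 0.2748.
Expected DCO frequency = 0.1580 × 0.2748 ≈ 0.04342; observed = 29/1525 ≈ 0.01902.
Coefficient of coincidence = 0.01902/0.04342 ≈ 0.438; interference = 1 − 0.438 = 0.562.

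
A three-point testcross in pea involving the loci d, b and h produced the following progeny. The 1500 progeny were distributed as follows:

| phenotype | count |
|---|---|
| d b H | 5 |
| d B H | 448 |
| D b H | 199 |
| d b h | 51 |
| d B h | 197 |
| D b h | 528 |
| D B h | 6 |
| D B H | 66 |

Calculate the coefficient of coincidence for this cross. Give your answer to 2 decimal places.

The two most frequent reciprocal classes, d B H and D b h, are the parental types, so the F1 was d B H / D b h.
The two rarest classes, d b H and D B h, are the double crossovers. Comparing them with the parentals, only the b allele has switched, so b is the middle locus and the order is d – b – h.
d–b: (117 + 11)/1500 = 0.0853; b–h: (396 + 11)/1500 = 0.2713.
Expected DCO frequency = 0.0853 × 0.2713 ≈ 0.02314; observed = 11/1500 ≈ 0.00733.
Coefficient of coincidence = 0.00733/0.02314 ≈ 0.32.

0.32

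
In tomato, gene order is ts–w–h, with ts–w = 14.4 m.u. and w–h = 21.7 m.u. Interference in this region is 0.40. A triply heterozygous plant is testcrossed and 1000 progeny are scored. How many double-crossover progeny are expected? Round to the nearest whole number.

Map distances give recombination frequencies of 0.144 and 0.217 for the two intervals.
With interference 0.40 (so coincidence = 0.60), expected double-crossover frequency = 0.144 × 0.217 × 0.60 = 0.01875.
Expected number = 0.01875 × 1000 = 18.75 ≈ 19.

19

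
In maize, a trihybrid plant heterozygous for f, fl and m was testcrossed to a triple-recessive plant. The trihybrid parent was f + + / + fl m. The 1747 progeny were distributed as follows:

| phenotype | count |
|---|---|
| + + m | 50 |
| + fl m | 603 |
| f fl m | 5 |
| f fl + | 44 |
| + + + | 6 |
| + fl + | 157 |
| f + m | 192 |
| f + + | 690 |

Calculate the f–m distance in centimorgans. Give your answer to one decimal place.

20.6 centimorgans

The two rarest classes, + + + and f fl m, are the double crossovers. Comparing them with the parentals, only the f allele has switched, so f is the middle locus and the order is m – f – fl.
Crossovers in the m–f interval produce the single-crossover classes f + m and + fl + (192 + 157 = 349) plus the double crossovers (11).
RF(m–f) = (349 + 11) / 1747 = 360/1747 = 0.2061 → 20.6 centimorgans.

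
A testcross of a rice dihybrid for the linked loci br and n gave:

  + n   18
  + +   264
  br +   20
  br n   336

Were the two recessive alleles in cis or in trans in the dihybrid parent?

cis

The two most frequent classes are + + (264) and br n (336); these are the parental (non-recombinant) types.
So the F1 carried + + on one chromosome and br n on the other — the recessive alleles are on the same chromosome (cis / coupling).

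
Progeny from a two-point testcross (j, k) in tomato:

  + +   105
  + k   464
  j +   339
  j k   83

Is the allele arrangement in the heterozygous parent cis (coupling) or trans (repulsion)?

The two most frequent classes are + k (464) and j + (339); these are the parental (non-recombinant) types.
So the F1 carried + k on one chromosome and j + on the other — the recessive alleles are on opposite chromosomes (trans / repulsion).

trans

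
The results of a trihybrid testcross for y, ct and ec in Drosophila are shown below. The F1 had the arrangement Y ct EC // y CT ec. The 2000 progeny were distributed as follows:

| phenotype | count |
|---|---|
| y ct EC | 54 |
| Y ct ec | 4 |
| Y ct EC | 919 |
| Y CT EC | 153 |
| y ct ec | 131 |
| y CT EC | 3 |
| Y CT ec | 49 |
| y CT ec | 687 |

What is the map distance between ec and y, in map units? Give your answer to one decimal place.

5.5 map units

The two rarest classes, Y ct ec and y CT EC, are the double crossovers. Comparing them with the parentals, only the ec allele has switched, so ec is the middle locus and the order is ct – ec – y.
Crossovers in the ec–y interval produce the single-crossover classes y ct EC and Y CT ec (54 + 49 = 103) plus the double crossovers (7).
RF(ec–y) = (103 + 7) / 2000 = 110/2000 = 0.0550 → 5.5 map units.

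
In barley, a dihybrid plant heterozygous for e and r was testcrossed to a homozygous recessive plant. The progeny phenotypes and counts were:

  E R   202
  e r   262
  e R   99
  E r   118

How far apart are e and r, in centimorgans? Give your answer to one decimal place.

31.9 centimorgans

The two most frequent classes, E R (202) and e r (262), are the parental types, so the F1 was E R / e r.
The recombinant classes are E r and e R: 118 + 99 = 217.
Recombination frequency = 217/681 = 0.3186 ≈ 31.9%, i.e. 31.9 centimorgans.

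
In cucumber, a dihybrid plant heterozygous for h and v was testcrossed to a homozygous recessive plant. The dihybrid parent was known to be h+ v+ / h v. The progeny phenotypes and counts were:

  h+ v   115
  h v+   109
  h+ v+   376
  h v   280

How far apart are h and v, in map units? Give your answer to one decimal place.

The recombinant classes are h+ v and h v+: 115 + 109 = 224.
Recombination frequency = 224/880 = 0.2545 ≈ 25.5%, i.e. 25.5 map units.

25.5 map units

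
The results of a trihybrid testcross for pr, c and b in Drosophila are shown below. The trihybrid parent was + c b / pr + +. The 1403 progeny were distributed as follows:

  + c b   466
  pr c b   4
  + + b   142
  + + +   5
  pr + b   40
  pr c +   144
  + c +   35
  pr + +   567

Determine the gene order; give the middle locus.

The two rarest classes, pr c b and + + +, are the double crossovers. Comparing them with the parentals, only the pr allele has switched, so pr is the middle locus and the order is c – pr – b.

pr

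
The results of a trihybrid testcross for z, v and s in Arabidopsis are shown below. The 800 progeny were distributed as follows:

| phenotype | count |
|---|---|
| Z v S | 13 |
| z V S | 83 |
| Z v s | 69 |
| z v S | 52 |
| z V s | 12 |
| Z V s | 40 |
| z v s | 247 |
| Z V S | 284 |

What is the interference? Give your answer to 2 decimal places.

0.03

The two most frequent reciprocal classes, Z V S and z v s, are the parental types, so the F1 was Z V S / z v s.
The two rarest classes, Z v S and z V s, are the double crossovers. Comparing them with the parentals, only the v allele has switched, so v is the middle locus and the order is z – v – s.
z–v: (152 + 25)/800 = 0.2213; v–s: (92 + 25)/800 = 0.1462.
Expected DCO frequency = 0.2213 × 0.1462 ≈ 0.03235; observed = 25/800 ≈ 0.03125.
Coefficient of coincidence = 0.03125/0.03235 ≈ 0.97; interference = 1 − 0.97 = 0.03.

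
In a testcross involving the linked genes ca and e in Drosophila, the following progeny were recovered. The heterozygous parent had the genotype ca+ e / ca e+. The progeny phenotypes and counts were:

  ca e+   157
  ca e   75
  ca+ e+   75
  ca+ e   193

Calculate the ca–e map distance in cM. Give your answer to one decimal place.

The recombinant classes are ca+ e+ and ca e: 75 + 75 = 150.
Recombination frequency = 150/500 = 0.3000 ≈ 30.0%, i.e. 30.0 cM.

30.0 cM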